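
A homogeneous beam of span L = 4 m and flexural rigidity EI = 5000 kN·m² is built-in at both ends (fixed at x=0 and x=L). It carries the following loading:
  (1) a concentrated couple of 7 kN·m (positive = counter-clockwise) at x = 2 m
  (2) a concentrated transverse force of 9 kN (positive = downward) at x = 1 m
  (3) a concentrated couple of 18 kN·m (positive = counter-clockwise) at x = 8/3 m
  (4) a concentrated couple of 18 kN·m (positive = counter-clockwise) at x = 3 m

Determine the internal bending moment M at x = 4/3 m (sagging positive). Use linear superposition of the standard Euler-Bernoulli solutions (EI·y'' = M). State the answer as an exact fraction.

M(4/3) = 111/16 kN·m

Load 1 — applied couple M₀=7 kN·m at a=2 m (b=L-a=2):
  M_1 = R_Ax - M_A  [x≤a] with R_A=21/8, M_A=7/4 = (21/8)·(4/3) - (7/4) = 7/4 kN·m
Load 2 — point force P=9 kN at a=1 m (b=L-a=3):
  M_2 = Pa²(a+3b)(L-x)/L³ - Pa²b/L²  [x>a] = 9·1²·(1+3·3)·(4-(4/3))/4³ - 9·1²·3/4² = 33/16 kN·m
Load 3 — applied couple M₀=18 kN·m at a=8/3 m (b=L-a=4/3):
  M_3 = R_Ax - M_A  [x≤a] with R_A=6, M_A=6 = 6·(4/3) - 6 = 2 kN·m
Load 4 — applied couple M₀=18 kN·m at a=3 m (b=L-a=1):
  M_4 = R_Ax - M_A  [x≤a] with R_A=81/16, M_A=45/8 = (81/16)·(4/3) - (45/8) = 9/8 kN·m
Superposition: M = Σ M_i = 111/16 kN·m ≈ 6.937500 kN·m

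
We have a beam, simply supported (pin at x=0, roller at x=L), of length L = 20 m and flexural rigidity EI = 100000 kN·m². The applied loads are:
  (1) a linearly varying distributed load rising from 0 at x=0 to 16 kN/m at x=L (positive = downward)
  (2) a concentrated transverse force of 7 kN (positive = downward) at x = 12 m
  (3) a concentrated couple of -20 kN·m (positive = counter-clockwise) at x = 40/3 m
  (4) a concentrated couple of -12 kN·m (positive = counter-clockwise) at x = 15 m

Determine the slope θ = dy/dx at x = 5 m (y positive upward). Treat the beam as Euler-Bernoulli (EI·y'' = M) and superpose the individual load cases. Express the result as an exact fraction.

Load 1 — triangular load w₀=16 kN/m (0→w₀ over full span):
  θ_1 = -w₀(7L⁴-30L²x²+15x⁴)/(360LEI) = -16·(7·20⁴-30·20²·5²+15·5⁴)/(360·20·100000) = -1327/72000 rad
Load 2 — point force P=7 kN at a=12 m (b=L-a=8):
  θ_2 = -Pb(L²-b²-3x²)/(6LEI)  [x≤a] = -7·8·(20²-8²-3·5²)/(6·20·100000) = -609/500000 rad
Load 3 — applied couple M₀=-20 kN·m at a=40/3 m (b=L-a=20/3):
  θ_3 = (M₀x²/(2L)+C₁)/EI  [x≤a] with C₁=M₀(3b²-L²)/(6L)=400/9 = ((-20)·5²/(2·20)+(400/9))/100000 = 23/72000 rad
Load 4 — applied couple M₀=-12 kN·m at a=15 m (b=L-a=5):
  θ_4 = (M₀x²/(2L)+C₁)/EI  [x≤a] with C₁=M₀(3b²-L²)/(6L)=65/2 = ((-12)·5²/(2·20)+(65/2))/100000 = 1/4000 rad
Superposition: θ = Σ θ_i = -2683/140625 rad ≈ -0.019079 rad

θ(5) = -2683/140625 rad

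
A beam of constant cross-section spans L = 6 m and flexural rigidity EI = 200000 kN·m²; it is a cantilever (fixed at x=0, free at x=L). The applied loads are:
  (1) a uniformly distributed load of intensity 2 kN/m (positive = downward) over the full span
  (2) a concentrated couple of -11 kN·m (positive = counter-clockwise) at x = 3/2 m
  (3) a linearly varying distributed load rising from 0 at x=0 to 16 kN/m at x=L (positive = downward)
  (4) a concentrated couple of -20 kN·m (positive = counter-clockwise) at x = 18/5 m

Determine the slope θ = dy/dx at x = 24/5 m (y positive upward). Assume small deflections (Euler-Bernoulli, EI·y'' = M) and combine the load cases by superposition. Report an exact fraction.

θ(24/5) = -734433/250000000 rad

Load 1 — uniform load w=2 kN/m over full span:
  θ_1 = -wx(x²-3Lx+3L²)/(6EI) = -2·(24/5)·((24/5)²-3·6·(24/5)+3·6²)/(6·200000) = -279/781250 rad
Load 2 — applied couple M₀=-11 kN·m at a=3/2 m (b=L-a=9/2):
  θ_2 = M₀a/EI  [x>a] = (-11)·(3/2)/200000 = -33/400000 rad
Load 3 — triangular load w₀=16 kN/m (0→w₀ over full span):
  θ_3 = (w₀Lx²/4-w₀L²x/3-w₀x⁴/(24L))/EI = (16·6·(24/5)²/4-16·6²·(24/5)/3-16·(24/5)⁴/(24·6))/200000 = -4176/1953125 rad
Load 4 — applied couple M₀=-20 kN·m at a=18/5 m (b=L-a=12/5):
  θ_4 = M₀a/EI  [x>a] = (-20)·(18/5)/200000 = -9/25000 rad
Superposition: θ = Σ θ_i = -734433/250000000 rad ≈ -0.002938 rad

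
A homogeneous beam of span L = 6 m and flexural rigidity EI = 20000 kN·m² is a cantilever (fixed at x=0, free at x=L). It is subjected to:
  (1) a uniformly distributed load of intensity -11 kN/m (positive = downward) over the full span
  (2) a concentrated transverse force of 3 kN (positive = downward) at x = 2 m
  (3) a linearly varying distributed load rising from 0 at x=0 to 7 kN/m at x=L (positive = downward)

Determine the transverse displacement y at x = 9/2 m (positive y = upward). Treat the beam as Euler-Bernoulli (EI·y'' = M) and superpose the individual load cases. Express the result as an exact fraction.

y(9/2) = 1581613/51200000 m

Load 1 — uniform load w=-11 kN/m over full span:
  y_1 = -wx²(x²-4Lx+6L²)/(24EI) = -(-11)·(9/2)²·((9/2)²-4·6·(9/2)+6·6²)/(24·20000) = 152361/2560000 m
Load 2 — point force P=3 kN at a=2 m (b=L-a=4):
  y_2 = -Pa²(3x-a)/(6EI)  [x>a] = -3·2²·(3·(9/2)-2)/(6·20000) = -23/20000 m
Load 3 — triangular load w₀=7 kN/m (0→w₀ over full span):
  y_3 = (w₀Lx³/12-w₀L²x²/6-w₀x⁵/(120L))/EI = (7·6·(9/2)³/12-7·6²·(9/2)²/6-7·(9/2)⁵/(120·6))/20000 = -1406727/51200000 m
Superposition: y = Σ y_i = 1581613/51200000 m ≈ 0.030891 m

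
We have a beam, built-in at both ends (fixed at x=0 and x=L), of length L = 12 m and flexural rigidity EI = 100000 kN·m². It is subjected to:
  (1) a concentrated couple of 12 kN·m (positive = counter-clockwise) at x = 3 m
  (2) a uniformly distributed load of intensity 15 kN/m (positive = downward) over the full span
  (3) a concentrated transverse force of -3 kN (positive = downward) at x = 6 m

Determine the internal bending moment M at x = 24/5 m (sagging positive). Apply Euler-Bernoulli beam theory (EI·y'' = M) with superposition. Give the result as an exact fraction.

Load 1 — applied couple M₀=12 kN·m at a=3 m (b=L-a=9):
  M_1 = R_Ax - M_A - M₀  [x>a] with R_A=9/8, M_A=-9/4 = (9/8)·(24/5) - (-9/4) - 12 = -87/20 kN·m
Load 2 — uniform load w=15 kN/m over full span:
  M_2 = wLx/2 - wL²/12 - wx²/2 = 15·12·(24/5)/2 - 15·12²/12 - 15·(24/5)²/2 = 396/5 kN·m
Load 3 — point force P=-3 kN at a=6 m (b=L-a=6):
  M_3 = Pb²(3a+b)x/L³ - Pab²/L²  [x≤a] = (-3)·6²·(3·6+6)·(24/5)/12³ - (-3)·6·6²/12² = -27/10 kN·m
Superposition: M = Σ M_i = 1443/20 kN·m ≈ 72.150000 kN·m

M(24/5) = 1443/20 kN·m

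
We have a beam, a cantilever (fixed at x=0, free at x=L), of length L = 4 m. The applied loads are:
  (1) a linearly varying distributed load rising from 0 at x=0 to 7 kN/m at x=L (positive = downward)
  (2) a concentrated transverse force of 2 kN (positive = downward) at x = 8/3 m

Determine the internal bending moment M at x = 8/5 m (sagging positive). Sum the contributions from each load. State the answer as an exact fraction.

M(8/5) = -6848/375 kN·m

Load 1 — triangular load w₀=7 kN/m (0→w₀ over full span):
  M_1 = w₀Lx/2 - w₀L²/3 - w₀x³/(6L) = 7·4·(8/5)/2 - 7·4²/3 - 7·(8/5)³/(6·4) = -2016/125 kN·m
Load 2 — point force P=2 kN at a=8/3 m (b=L-a=4/3):
  M_2 = -P(a-x)  [x≤a] = -2·((8/3)-(8/5)) = -32/15 kN·m
Superposition: M = Σ M_i = -6848/375 kN·m ≈ -18.261333 kN·m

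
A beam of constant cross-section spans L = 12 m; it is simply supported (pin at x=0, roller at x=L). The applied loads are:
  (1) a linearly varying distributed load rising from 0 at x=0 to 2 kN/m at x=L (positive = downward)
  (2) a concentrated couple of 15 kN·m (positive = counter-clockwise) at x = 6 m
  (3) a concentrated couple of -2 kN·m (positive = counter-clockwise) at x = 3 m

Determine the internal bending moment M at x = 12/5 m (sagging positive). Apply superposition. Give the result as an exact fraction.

M(12/5) = 1477/125 kN·m

Load 1 — triangular load w₀=2 kN/m (0→w₀ over full span):
  M_1 = w₀Lx/6 - w₀x³/(6L) = 2·12·(12/5)/6 - 2·(12/5)³/(6·12) = 1152/125 kN·m
Load 2 — applied couple M₀=15 kN·m at a=6 m (b=L-a=6):
  M_2 = M₀x/L  [x≤a] = 15·(12/5)/12 = 3 kN·m
Load 3 — applied couple M₀=-2 kN·m at a=3 m (b=L-a=9):
  M_3 = M₀x/L  [x≤a] = (-2)·(12/5)/12 = -2/5 kN·m
Superposition: M = Σ M_i = 1477/125 kN·m ≈ 11.816000 kN·m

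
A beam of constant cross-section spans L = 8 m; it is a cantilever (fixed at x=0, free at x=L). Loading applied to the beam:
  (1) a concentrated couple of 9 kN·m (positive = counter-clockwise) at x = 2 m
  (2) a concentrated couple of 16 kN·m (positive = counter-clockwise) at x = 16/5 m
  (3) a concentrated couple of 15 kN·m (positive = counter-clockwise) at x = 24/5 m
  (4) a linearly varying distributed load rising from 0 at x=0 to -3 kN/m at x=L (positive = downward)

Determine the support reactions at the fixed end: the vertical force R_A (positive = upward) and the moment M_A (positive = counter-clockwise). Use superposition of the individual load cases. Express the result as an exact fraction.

R_A = -12 kN, M_A = -104 kN·m

Load 1 — applied couple M₀=9 kN·m at a=2 m (b=L-a=6):
  R_A = 0 kN
  M_A = -M₀ = -9 kN·m
Load 2 — applied couple M₀=16 kN·m at a=16/5 m (b=L-a=24/5):
  R_A = 0 kN
  M_A = -M₀ = -16 kN·m
Load 3 — applied couple M₀=15 kN·m at a=24/5 m (b=L-a=16/5):
  R_A = 0 kN
  M_A = -M₀ = -15 kN·m
Load 4 — triangular load w₀=-3 kN/m (0→w₀ over full span):
  R_A = w₀L/2 = (-3)·8/2 = -12 kN
  M_A = w₀L²/3 = (-3)·8²/3 = -64 kN·m
Superposition: R_A = -12 kN, M_A = -104 kN·m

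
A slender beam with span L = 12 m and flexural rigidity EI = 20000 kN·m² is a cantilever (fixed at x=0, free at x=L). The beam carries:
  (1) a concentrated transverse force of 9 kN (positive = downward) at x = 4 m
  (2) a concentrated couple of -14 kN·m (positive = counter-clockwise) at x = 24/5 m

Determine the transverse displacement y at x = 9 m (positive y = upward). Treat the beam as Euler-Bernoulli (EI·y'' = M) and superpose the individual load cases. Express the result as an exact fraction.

y(9) = -3111/62500 m

Load 1 — point force P=9 kN at a=4 m (b=L-a=8):
  y_1 = -Pa²(3x-a)/(6EI)  [x>a] = -9·4²·(3·9-4)/(6·20000) = -69/2500 m
Load 2 — applied couple M₀=-14 kN·m at a=24/5 m (b=L-a=36/5):
  y_2 = M₀a(2x-a)/(2EI)  [x>a] = (-14)·(24/5)·(2·9-(24/5))/(2·20000) = -693/31250 m
Superposition: y = Σ y_i = -3111/62500 m ≈ -0.049776 m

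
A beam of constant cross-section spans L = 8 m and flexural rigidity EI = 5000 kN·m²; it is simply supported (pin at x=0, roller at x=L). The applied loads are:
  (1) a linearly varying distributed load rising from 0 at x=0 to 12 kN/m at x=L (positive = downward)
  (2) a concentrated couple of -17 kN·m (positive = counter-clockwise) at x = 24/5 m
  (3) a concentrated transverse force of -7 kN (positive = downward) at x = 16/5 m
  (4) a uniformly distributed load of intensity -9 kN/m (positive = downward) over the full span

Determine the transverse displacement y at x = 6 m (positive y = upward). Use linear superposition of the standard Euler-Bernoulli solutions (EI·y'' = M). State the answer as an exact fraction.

Load 1 — triangular load w₀=12 kN/m (0→w₀ over full span):
  y_1 = -w₀x(7L⁴-10L²x²+3x⁴)/(360LEI) = -12·6·(7·8⁴-10·8²·6²+3·6⁴)/(360·8·5000) = -119/2500 m
Load 2 — applied couple M₀=-17 kN·m at a=24/5 m (b=L-a=16/5):
  y_2 = (M₀x³/(6L)-M₀(x-a)²/2+C₁x)/EI  [x>a] with C₁=M₀(3b²-L²)/(6L)=884/75 = ((-17)·6³/(6·8)-(-17)·(6-(24/5))²/2+(884/75)·6)/5000 = 323/250000 m
Load 3 — point force P=-7 kN at a=16/5 m (b=L-a=24/5):
  y_3 = -Pa(L-x)(2Lx-a²-x²)/(6LEI)  [x>a] = -(-7)·(16/5)·(8-6)·(2·8·6-(16/5)²-6²)/(6·8·5000) = 2177/234375 m
Load 4 — uniform load w=-9 kN/m over full span:
  y_4 = -wx(L³-2Lx²+x³)/(24EI) = -(-9)·6·(8³-2·8·6²+6³)/(24·5000) = 171/2500 m
Superposition: y = Σ y_i = 117677/3750000 m ≈ 0.031381 m

y(6) = 117677/3750000 m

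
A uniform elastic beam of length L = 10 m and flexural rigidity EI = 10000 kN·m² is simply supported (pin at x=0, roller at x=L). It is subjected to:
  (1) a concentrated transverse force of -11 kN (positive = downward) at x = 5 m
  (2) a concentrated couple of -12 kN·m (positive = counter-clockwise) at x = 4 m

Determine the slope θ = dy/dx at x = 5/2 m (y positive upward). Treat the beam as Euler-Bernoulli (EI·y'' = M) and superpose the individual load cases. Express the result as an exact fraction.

Load 1 — point force P=-11 kN at a=5 m (b=L-a=5):
  θ_1 = -Pb(L²-b²-3x²)/(6LEI)  [x≤a] = -(-11)·5·(10²-5²-3·(5/2)²)/(6·10·10000) = 33/6400 rad
Load 2 — applied couple M₀=-12 kN·m at a=4 m (b=L-a=6):
  θ_2 = (M₀x²/(2L)+C₁)/EI  [x≤a] with C₁=M₀(3b²-L²)/(6L)=-8/5 = ((-12)·(5/2)²/(2·10)+(-8/5))/10000 = -107/200000 rad
Superposition: θ = Σ θ_i = 3697/800000 rad ≈ 0.004621 rad

θ(5/2) = 3697/800000 rad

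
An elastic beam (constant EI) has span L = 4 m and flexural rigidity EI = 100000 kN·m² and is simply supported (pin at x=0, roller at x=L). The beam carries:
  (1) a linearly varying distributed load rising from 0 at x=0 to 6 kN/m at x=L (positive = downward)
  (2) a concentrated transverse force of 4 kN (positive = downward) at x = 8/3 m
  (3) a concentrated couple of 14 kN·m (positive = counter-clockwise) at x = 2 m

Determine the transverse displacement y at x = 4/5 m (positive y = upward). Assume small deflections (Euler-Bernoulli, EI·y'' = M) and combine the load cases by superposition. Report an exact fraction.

Load 1 — triangular load w₀=6 kN/m (0→w₀ over full span):
  y_1 = -w₀x(7L⁴-10L²x²+3x⁴)/(360LEI) = -6·(4/5)·(7·4⁴-10·4²·(4/5)²+3·(4/5)⁴)/(360·4·100000) = -2752/48828125 m
Load 2 — point force P=4 kN at a=8/3 m (b=L-a=4/3):
  y_2 = -Pbx(L²-b²-x²)/(6LEI)  [x≤a] = -4·(4/3)·(4/5)·(4²-(4/3)²-(4/5)²)/(6·4·100000) = -764/31640625 m
Load 3 — applied couple M₀=14 kN·m at a=2 m (b=L-a=2):
  y_3 = (M₀x³/(6L)+C₁x)/EI  [x≤a] with C₁=M₀(3b²-L²)/(6L)=-7/3 = (14·(4/5)³/(6·4)+(-7/3)·(4/5))/100000 = -49/3125000 m
Superposition: y = Σ y_i = -3043421/31640625000 m ≈ -0.000096 m

y(4/5) = -3043421/31640625000 m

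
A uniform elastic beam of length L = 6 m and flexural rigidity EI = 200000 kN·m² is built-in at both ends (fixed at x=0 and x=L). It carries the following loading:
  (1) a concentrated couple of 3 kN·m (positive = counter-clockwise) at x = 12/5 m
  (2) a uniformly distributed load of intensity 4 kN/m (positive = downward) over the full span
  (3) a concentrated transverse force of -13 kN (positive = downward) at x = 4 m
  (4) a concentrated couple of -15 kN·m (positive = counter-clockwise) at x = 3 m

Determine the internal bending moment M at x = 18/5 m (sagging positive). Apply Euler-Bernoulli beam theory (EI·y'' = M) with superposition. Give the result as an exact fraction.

Load 1 — applied couple M₀=3 kN·m at a=12/5 m (b=L-a=18/5):
  M_1 = R_Ax - M_A - M₀  [x>a] with R_A=18/25, M_A=9/25 = (18/25)·(18/5) - (9/25) - 3 = -96/125 kN·m
Load 2 — uniform load w=4 kN/m over full span:
  M_2 = wLx/2 - wL²/12 - wx²/2 = 4·6·(18/5)/2 - 4·6²/12 - 4·(18/5)²/2 = 132/25 kN·m
Load 3 — point force P=-13 kN at a=4 m (b=L-a=2):
  M_3 = Pb²(3a+b)x/L³ - Pab²/L²  [x≤a] = (-13)·2²·(3·4+2)·(18/5)/6³ - (-13)·4·2²/6² = -286/45 kN·m
Load 4 — applied couple M₀=-15 kN·m at a=3 m (b=L-a=3):
  M_4 = R_Ax - M_A - M₀  [x>a] with R_A=-15/4, M_A=-15/4 = (-15/4)·(18/5) - (-15/4) - (-15) = 21/4 kN·m
Superposition: M = Σ M_i = 15329/4500 kN·m ≈ 3.406444 kN·m

M(18/5) = 15329/4500 kN·m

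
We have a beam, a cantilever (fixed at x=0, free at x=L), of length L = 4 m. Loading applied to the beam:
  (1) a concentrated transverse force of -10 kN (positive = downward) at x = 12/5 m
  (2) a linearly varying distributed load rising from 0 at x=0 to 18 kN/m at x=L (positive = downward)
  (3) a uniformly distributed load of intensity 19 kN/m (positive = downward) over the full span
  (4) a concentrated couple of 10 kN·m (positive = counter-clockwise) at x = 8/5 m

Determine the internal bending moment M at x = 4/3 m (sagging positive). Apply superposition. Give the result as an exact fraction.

M(4/3) = -290/3 kN·m

Load 1 — point force P=-10 kN at a=12/5 m (b=L-a=8/5):
  M_1 = -P(a-x)  [x≤a] = -(-10)·((12/5)-(4/3)) = 32/3 kN·m
Load 2 — triangular load w₀=18 kN/m (0→w₀ over full span):
  M_2 = w₀Lx/2 - w₀L²/3 - w₀x³/(6L) = 18·4·(4/3)/2 - 18·4²/3 - 18·(4/3)³/(6·4) = -448/9 kN·m
Load 3 — uniform load w=19 kN/m over full span:
  M_3 = -w(L-x)²/2 = -19·(4-(4/3))²/2 = -608/9 kN·m
Load 4 — applied couple M₀=10 kN·m at a=8/5 m (b=L-a=12/5):
  M_4 = M₀  [x≤a] = 10 = 10 kN·m
Superposition: M = Σ M_i = -290/3 kN·m ≈ -96.666667 kN·m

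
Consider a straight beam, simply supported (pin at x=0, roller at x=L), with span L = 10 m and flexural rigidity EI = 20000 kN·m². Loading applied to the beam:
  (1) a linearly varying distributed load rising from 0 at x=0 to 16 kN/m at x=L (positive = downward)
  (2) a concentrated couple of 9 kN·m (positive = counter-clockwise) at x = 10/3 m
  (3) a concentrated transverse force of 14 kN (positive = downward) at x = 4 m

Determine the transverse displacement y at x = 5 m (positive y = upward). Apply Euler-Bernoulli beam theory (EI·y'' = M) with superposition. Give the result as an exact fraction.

y(5) = -5143/80000 m

Load 1 — triangular load w₀=16 kN/m (0→w₀ over full span):
  y_1 = -w₀x(7L⁴-10L²x²+3x⁴)/(360LEI) = -16·5·(7·10⁴-10·10²·5²+3·5⁴)/(360·10·20000) = -5/96 m
Load 2 — applied couple M₀=9 kN·m at a=10/3 m (b=L-a=20/3):
  y_2 = (M₀x³/(6L)-M₀(x-a)²/2+C₁x)/EI  [x>a] with C₁=M₀(3b²-L²)/(6L)=5 = (9·5³/(6·10)-9·(5-(10/3))²/2+5·5)/20000 = 1/640 m
Load 3 — point force P=14 kN at a=4 m (b=L-a=6):
  y_3 = -Pa(L-x)(2Lx-a²-x²)/(6LEI)  [x>a] = -14·4·(10-5)·(2·10·5-4²-5²)/(6·10·20000) = -413/30000 m
Superposition: y = Σ y_i = -5143/80000 m ≈ -0.064287 m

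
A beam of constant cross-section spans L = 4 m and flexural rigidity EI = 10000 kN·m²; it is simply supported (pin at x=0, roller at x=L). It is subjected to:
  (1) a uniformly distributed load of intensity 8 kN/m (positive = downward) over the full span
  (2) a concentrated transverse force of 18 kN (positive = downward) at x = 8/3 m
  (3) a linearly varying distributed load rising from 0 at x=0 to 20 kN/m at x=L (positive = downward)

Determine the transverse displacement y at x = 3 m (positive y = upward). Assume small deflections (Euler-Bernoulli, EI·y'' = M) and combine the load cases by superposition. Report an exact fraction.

y(3) = -4289/720000 m

Load 1 — uniform load w=8 kN/m over full span:
  y_1 = -wx(L³-2Lx²+x³)/(24EI) = -8·3·(4³-2·4·3²+3³)/(24·10000) = -19/10000 m
Load 2 — point force P=18 kN at a=8/3 m (b=L-a=4/3):
  y_2 = -Pa(L-x)(2Lx-a²-x²)/(6LEI)  [x>a] = -18·(8/3)·(4-3)·(2·4·3-(8/3)²-3²)/(6·4·10000) = -71/45000 m
Load 3 — triangular load w₀=20 kN/m (0→w₀ over full span):
  y_3 = -w₀x(7L⁴-10L²x²+3x⁴)/(360LEI) = -20·3·(7·4⁴-10·4²·3²+3·3⁴)/(360·4·10000) = -119/48000 m
Superposition: y = Σ y_i = -4289/720000 m ≈ -0.005957 m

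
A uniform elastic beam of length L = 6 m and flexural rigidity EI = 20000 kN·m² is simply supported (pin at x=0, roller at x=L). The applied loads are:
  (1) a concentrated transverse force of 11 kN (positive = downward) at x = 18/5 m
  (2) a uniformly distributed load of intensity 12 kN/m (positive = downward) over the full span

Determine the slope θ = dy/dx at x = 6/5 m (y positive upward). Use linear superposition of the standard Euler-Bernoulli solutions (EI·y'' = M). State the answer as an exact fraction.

θ(6/5) = -3267/625000 rad

Load 1 — point force P=11 kN at a=18/5 m (b=L-a=12/5):
  θ_1 = -Pb(L²-b²-3x²)/(6LEI)  [x≤a] = -11·(12/5)·(6²-(12/5)²-3·(6/5)²)/(6·6·20000) = -297/312500 rad
Load 2 — uniform load w=12 kN/m over full span:
  θ_2 = -w(L³-6Lx²+4x³)/(24EI) = -12·(6³-6·6·(6/5)²+4·(6/5)³)/(24·20000) = -2673/625000 rad
Superposition: θ = Σ θ_i = -3267/625000 rad ≈ -0.005227 rad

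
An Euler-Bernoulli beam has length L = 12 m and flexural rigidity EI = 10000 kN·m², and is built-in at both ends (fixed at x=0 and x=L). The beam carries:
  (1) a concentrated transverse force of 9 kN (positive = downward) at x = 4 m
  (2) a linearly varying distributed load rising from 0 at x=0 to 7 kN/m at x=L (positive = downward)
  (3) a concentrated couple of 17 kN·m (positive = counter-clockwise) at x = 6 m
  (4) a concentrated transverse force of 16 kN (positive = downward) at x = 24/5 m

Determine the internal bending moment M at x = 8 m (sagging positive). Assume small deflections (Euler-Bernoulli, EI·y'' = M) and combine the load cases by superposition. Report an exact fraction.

Load 1 — point force P=9 kN at a=4 m (b=L-a=8):
  M_1 = Pa²(a+3b)(L-x)/L³ - Pa²b/L²  [x>a] = 9·4²·(4+3·8)·(12-8)/12³ - 9·4²·8/12² = 4/3 kN·m
Load 2 — triangular load w₀=7 kN/m (0→w₀ over full span):
  M_2 = 3w₀Lx/20 - w₀L²/30 - w₀x³/(6L) = 3·7·12·8/20 - 7·12²/30 - 7·8³/(6·12) = 784/45 kN·m
Load 3 — applied couple M₀=17 kN·m at a=6 m (b=L-a=6):
  M_3 = R_Ax - M_A - M₀  [x>a] with R_A=17/8, M_A=17/4 = (17/8)·8 - (17/4) - 17 = -17/4 kN·m
Load 4 — point force P=16 kN at a=24/5 m (b=L-a=36/5):
  M_4 = Pa²(a+3b)(L-x)/L³ - Pa²b/L²  [x>a] = 16·(24/5)²·((24/5)+3·(36/5))·(12-8)/12³ - 16·(24/5)²·(36/5)/12² = 512/125 kN·m
Superposition: M = Σ M_i = 83707/4500 kN·m ≈ 18.601556 kN·m

M(8) = 83707/4500 kN·m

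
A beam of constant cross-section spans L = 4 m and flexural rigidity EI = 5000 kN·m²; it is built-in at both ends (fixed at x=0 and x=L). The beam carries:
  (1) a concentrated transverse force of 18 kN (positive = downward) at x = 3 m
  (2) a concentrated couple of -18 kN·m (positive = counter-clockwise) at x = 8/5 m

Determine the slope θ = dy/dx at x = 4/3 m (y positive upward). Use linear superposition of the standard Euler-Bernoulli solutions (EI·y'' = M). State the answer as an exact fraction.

θ(4/3) = -61/62500 rad

Load 1 — point force P=18 kN at a=3 m (b=L-a=1):
  θ_1 = -Pb²x(2aL-(3a+b)x)/(2L³EI)  [x≤a] = -18·1²·(4/3)·(2·3·4-(3·3+1)·(4/3))/(2·4³·5000) = -1/2500 rad
Load 2 — applied couple M₀=-18 kN·m at a=8/5 m (b=L-a=12/5):
  θ_2 = (R_Ax²/2 - M_Ax)/EI  [x≤a] with R_A=-162/25, M_A=-54/25 = ((-162/25)·(4/3)²/2 - (-54/25)·(4/3))/5000 = -9/15625 rad
Superposition: θ = Σ θ_i = -61/62500 rad ≈ -0.000976 rad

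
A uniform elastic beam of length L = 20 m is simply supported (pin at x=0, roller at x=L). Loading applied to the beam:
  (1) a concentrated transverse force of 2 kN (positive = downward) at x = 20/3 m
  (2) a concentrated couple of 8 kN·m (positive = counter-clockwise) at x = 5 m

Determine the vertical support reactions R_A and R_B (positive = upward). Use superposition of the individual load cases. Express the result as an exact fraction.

R_A = 26/15 kN, R_B = 4/15 kN

Load 1 — point force P=2 kN at a=20/3 m (b=L-a=40/3):
  R_A = Pb/L = 2·(40/3)/20 = 4/3 kN
  R_B = Pa/L = 2·(20/3)/20 = 2/3 kN
Load 2 — applied couple M₀=8 kN·m at a=5 m (b=L-a=15):
  R_A = M₀/L = 8/20 = 2/5 kN
  R_B = -M₀/L = -8/20 = -2/5 kN
Superposition: R_A = 26/15 kN, R_B = 4/15 kN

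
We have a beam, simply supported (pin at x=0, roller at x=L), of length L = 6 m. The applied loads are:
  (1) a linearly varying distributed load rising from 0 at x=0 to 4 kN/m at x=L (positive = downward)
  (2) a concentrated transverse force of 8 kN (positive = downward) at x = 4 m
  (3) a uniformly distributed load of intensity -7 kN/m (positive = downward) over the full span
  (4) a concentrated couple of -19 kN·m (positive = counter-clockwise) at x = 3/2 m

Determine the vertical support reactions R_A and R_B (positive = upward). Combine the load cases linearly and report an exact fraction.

Load 1 — triangular load w₀=4 kN/m (0→w₀ over full span):
  R_A = w₀L/6 = 4·6/6 = 4 kN
  R_B = w₀L/3 = 4·6/3 = 8 kN
Load 2 — point force P=8 kN at a=4 m (b=L-a=2):
  R_A = Pb/L = 8·2/6 = 8/3 kN
  R_B = Pa/L = 8·4/6 = 16/3 kN
Load 3 — uniform load w=-7 kN/m over full span:
  R_A = wL/2 = (-7)·6/2 = -21 kN
  R_B = wL/2 = (-7)·6/2 = -21 kN
Load 4 — applied couple M₀=-19 kN·m at a=3/2 m (b=L-a=9/2):
  R_A = M₀/L = (-19)/6 = -19/6 kN
  R_B = -M₀/L = -(-19)/6 = 19/6 kN
Superposition: R_A = -35/2 kN, R_B = -9/2 kN

R_A = -35/2 kN, R_B = -9/2 kN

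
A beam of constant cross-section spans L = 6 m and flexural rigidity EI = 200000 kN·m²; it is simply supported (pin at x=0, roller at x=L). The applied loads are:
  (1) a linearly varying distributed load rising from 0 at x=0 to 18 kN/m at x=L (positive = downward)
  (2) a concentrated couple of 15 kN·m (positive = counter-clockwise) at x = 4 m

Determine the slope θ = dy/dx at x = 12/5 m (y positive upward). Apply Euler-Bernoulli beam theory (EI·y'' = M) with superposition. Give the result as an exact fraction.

Load 1 — triangular load w₀=18 kN/m (0→w₀ over full span):
  θ_1 = -w₀(7L⁴-30L²x²+15x⁴)/(360LEI) = -18·(7·6⁴-30·6²·(12/5)²+15·(12/5)⁴)/(360·6·200000) = -8721/62500000 rad
Load 2 — applied couple M₀=15 kN·m at a=4 m (b=L-a=2):
  θ_2 = (M₀x²/(2L)+C₁)/EI  [x≤a] with C₁=M₀(3b²-L²)/(6L)=-10 = (15·(12/5)²/(2·6)+(-10))/200000 = -7/500000 rad
Superposition: θ = Σ θ_i = -2399/15625000 rad ≈ -0.000154 rad

θ(12/5) = -2399/15625000 rad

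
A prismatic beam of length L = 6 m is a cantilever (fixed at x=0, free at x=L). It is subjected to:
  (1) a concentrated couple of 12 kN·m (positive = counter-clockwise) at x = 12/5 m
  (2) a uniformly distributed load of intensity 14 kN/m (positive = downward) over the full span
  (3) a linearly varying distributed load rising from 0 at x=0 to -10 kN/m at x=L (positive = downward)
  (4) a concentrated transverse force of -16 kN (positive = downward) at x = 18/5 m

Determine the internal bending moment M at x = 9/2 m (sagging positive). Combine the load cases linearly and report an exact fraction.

M(9/2) = -87/16 kN·m

Load 1 — applied couple M₀=12 kN·m at a=12/5 m (b=L-a=18/5):
  M_1 = 0  [x>a] = 0 kN·m
Load 2 — uniform load w=14 kN/m over full span:
  M_2 = -w(L-x)²/2 = -14·(6-(9/2))²/2 = -63/4 kN·m
Load 3 — triangular load w₀=-10 kN/m (0→w₀ over full span):
  M_3 = w₀Lx/2 - w₀L²/3 - w₀x³/(6L) = (-10)·6·(9/2)/2 - (-10)·6²/3 - (-10)·(9/2)³/(6·6) = 165/16 kN·m
Load 4 — point force P=-16 kN at a=18/5 m (b=L-a=12/5):
  M_4 = 0  [x>a] = 0 kN·m
Superposition: M = Σ M_i = -87/16 kN·m ≈ -5.437500 kN·m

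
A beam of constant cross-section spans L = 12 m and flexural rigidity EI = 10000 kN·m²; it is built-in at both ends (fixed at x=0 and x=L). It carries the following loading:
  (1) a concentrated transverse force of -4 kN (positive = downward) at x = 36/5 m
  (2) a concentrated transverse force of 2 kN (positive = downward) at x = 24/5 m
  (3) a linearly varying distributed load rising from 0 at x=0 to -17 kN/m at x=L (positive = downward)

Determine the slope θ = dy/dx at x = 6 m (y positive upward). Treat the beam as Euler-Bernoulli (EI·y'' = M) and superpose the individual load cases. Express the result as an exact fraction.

Load 1 — point force P=-4 kN at a=36/5 m (b=L-a=24/5):
  θ_1 = -Pb²x(2aL-(3a+b)x)/(2L³EI)  [x≤a] = -(-4)·(24/5)²·6·(2·(36/5)·12-(3·(36/5)+(24/5))·6)/(2·12³·10000) = 18/78125 rad
Load 2 — point force P=2 kN at a=24/5 m (b=L-a=36/5):
  θ_2 = Pa²(L-x)(2bL-(3b+a)(L-x))/(2L³EI)  [x>a] = 2·(24/5)²·(12-6)·(2·(36/5)·12-(3·(36/5)+(24/5))·(12-6))/(2·12³·10000) = 9/78125 rad
Load 3 — triangular load w₀=-17 kN/m (0→w₀ over full span):
  θ_3 = -w₀(2x(L-x)(L-2x)(x+2L)+x²(L-x)²)/(120LEI) = -(-17)·(2·6·(12-6)·(12-2·6)·(6+2·12)+6²·(12-6)²)/(120·12·10000) = 153/100000 rad
Superposition: θ = Σ θ_i = 4689/2500000 rad ≈ 0.001876 rad

θ(6) = 4689/2500000 rad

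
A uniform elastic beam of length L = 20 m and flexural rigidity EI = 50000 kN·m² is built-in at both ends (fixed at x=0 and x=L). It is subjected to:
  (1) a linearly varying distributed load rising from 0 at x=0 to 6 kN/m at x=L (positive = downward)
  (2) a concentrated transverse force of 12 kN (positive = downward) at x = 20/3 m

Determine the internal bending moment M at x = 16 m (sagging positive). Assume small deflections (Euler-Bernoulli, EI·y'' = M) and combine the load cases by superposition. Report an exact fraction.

Load 1 — triangular load w₀=6 kN/m (0→w₀ over full span):
  M_1 = 3w₀Lx/20 - w₀L²/30 - w₀x³/(6L) = 3·6·20·16/20 - 6·20²/30 - 6·16³/(6·20) = 16/5 kN·m
Load 2 — point force P=12 kN at a=20/3 m (b=L-a=40/3):
  M_2 = Pa²(a+3b)(L-x)/L³ - Pa²b/L²  [x>a] = 12·(20/3)²·((20/3)+3·(40/3))·(20-16)/20³ - 12·(20/3)²·(40/3)/20² = -16/3 kN·m
Superposition: M = Σ M_i = -32/15 kN·m ≈ -2.133333 kN·m

M(16) = -32/15 kN·m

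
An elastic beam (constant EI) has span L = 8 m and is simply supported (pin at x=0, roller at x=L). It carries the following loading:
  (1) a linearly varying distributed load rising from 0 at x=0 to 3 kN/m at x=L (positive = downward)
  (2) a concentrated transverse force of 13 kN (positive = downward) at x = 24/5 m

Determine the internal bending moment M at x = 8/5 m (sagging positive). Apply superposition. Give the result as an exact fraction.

M(8/5) = 1808/125 kN·m

Load 1 — triangular load w₀=3 kN/m (0→w₀ over full span):
  M_1 = w₀Lx/6 - w₀x³/(6L) = 3·8·(8/5)/6 - 3·(8/5)³/(6·8) = 768/125 kN·m
Load 2 — point force P=13 kN at a=24/5 m (b=L-a=16/5):
  M_2 = Pbx/L  [x≤a] = 13·(16/5)·(8/5)/8 = 208/25 kN·m
Superposition: M = Σ M_i = 1808/125 kN·m ≈ 14.464000 kN·m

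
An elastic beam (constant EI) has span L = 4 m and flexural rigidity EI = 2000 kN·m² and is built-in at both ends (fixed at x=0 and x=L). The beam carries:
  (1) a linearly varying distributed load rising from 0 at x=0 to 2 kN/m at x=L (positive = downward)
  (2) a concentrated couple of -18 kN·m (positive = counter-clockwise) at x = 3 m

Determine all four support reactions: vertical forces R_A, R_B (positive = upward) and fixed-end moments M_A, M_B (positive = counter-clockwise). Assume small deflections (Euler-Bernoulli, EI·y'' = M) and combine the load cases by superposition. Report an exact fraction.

R_A = -309/80 kN, M_A = -547/120 kN·m, R_B = 629/80 kN, M_B = 71/40 kN·m

Load 1 — triangular load w₀=2 kN/m (0→w₀ over full span):
  R_A = 3w₀L/20 = 3·2·4/20 = 6/5 kN
  M_A = w₀L²/30 = 2·4²/30 = 16/15 kN·m
  R_B = 7w₀L/20 = 7·2·4/20 = 14/5 kN
  M_B = -w₀L²/20 = -2·4²/20 = -8/5 kN·m
Load 2 — applied couple M₀=-18 kN·m at a=3 m (b=L-a=1):
  R_A = 6M₀ab/L³ = 6·(-18)·3·1/4³ = -81/16 kN
  M_A = M₀b(2a-b)/L² = (-18)·1·(2·3-1)/4² = -45/8 kN·m
  R_B = -6M₀ab/L³ = -6·(-18)·3·1/4³ = 81/16 kN
  M_B = M₀a(2b-a)/L² = (-18)·3·(2·1-3)/4² = 27/8 kN·m
Superposition: R_A = -309/80 kN, M_A = -547/120 kN·m, R_B = 629/80 kN, M_B = 71/40 kN·m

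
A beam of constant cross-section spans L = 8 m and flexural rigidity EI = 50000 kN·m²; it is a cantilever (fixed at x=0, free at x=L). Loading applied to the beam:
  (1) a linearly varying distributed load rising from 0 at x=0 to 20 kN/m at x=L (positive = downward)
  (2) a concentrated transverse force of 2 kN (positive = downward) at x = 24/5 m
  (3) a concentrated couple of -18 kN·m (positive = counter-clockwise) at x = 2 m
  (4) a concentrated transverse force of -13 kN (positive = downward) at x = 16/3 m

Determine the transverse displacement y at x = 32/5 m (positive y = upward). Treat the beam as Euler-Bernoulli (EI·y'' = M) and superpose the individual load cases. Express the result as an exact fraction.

y(32/5) = -311152051/3164062500 m

Load 1 — triangular load w₀=20 kN/m (0→w₀ over full span):
  y_1 = (w₀Lx³/12-w₀L²x²/6-w₀x⁵/(120L))/EI = (20·8·(32/5)³/12-20·8²·(32/5)²/6-20·(32/5)⁵/(120·8))/50000 = -3203072/29296875 m
Load 2 — point force P=2 kN at a=24/5 m (b=L-a=16/5):
  y_2 = -Pa²(3x-a)/(6EI)  [x>a] = -2·(24/5)²·(3·(32/5)-(24/5))/(6·50000) = -864/390625 m
Load 3 — applied couple M₀=-18 kN·m at a=2 m (b=L-a=6):
  y_3 = M₀a(2x-a)/(2EI)  [x>a] = (-18)·2·(2·(32/5)-2)/(2·50000) = -243/62500 m
Load 4 — point force P=-13 kN at a=16/3 m (b=L-a=8/3):
  y_4 = -Pa²(3x-a)/(6EI)  [x>a] = -(-13)·(16/3)²·(3·(32/5)-(16/3))/(6·50000) = 21632/1265625 m
Superposition: y = Σ y_i = -311152051/3164062500 m ≈ -0.098339 m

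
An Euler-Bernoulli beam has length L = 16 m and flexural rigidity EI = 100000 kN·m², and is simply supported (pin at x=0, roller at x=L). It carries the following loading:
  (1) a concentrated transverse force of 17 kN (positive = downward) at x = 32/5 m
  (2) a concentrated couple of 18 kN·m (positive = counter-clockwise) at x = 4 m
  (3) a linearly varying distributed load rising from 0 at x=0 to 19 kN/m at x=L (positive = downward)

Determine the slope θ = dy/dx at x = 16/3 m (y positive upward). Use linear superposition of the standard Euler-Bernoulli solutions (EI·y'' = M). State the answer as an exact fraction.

Load 1 — point force P=17 kN at a=32/5 m (b=L-a=48/5):
  θ_1 = -Pb(L²-b²-3x²)/(6LEI)  [x≤a] = -17·(48/5)·(16²-(48/5)²-3·(16/3)²)/(6·16·100000) = -1564/1171875 rad
Load 2 — applied couple M₀=18 kN·m at a=4 m (b=L-a=12):
  θ_2 = (M₀x²/(2L)-M₀(x-a)+C₁)/EI  [x>a] with C₁=M₀(3b²-L²)/(6L)=33 = (18·(16/3)²/(2·16)-18·((16/3)-4)+33)/100000 = 1/4000 rad
Load 3 — triangular load w₀=19 kN/m (0→w₀ over full span):
  θ_3 = -w₀(7L⁴-30L²x²+15x⁴)/(360LEI) = -19·(7·16⁴-30·16²·(16/3)²+15·(16/3)⁴)/(360·16·100000) = -31616/3796875 rad
Superposition: θ = Σ θ_i = -28587313/3037500000 rad ≈ -0.009411 rad

θ(16/3) = -28587313/3037500000 rad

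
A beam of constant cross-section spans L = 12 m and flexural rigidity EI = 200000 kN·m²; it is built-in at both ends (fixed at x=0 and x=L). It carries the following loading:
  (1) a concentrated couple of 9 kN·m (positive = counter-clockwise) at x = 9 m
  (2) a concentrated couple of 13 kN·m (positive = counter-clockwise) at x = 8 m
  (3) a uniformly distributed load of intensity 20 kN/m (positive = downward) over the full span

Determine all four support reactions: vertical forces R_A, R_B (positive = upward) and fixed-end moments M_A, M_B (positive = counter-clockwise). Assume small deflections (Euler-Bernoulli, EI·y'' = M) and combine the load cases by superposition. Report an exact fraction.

R_A = 35219/288 kN, M_A = 11863/48 kN·m, R_B = 33901/288 kN, M_B = -3867/16 kN·m

Load 1 — applied couple M₀=9 kN·m at a=9 m (b=L-a=3):
  R_A = 6M₀ab/L³ = 6·9·9·3/12³ = 27/32 kN
  M_A = M₀b(2a-b)/L² = 9·3·(2·9-3)/12² = 45/16 kN·m
  R_B = -6M₀ab/L³ = -6·9·9·3/12³ = -27/32 kN
  M_B = M₀a(2b-a)/L² = 9·9·(2·3-9)/12² = -27/16 kN·m
Load 2 — applied couple M₀=13 kN·m at a=8 m (b=L-a=4):
  R_A = 6M₀ab/L³ = 6·13·8·4/12³ = 13/9 kN
  M_A = M₀b(2a-b)/L² = 13·4·(2·8-4)/12² = 13/3 kN·m
  R_B = -6M₀ab/L³ = -6·13·8·4/12³ = -13/9 kN
  M_B = M₀a(2b-a)/L² = 13·8·(2·4-8)/12² = 0 kN·m
Load 3 — uniform load w=20 kN/m over full span:
  R_A = wL/2 = 20·12/2 = 120 kN
  M_A = wL²/12 = 20·12²/12 = 240 kN·m
  R_B = wL/2 = 20·12/2 = 120 kN
  M_B = -wL²/12 = -20·12²/12 = -240 kN·m
Superposition: R_A = 35219/288 kN, M_A = 11863/48 kN·m, R_B = 33901/288 kN, M_B = -3867/16 kN·m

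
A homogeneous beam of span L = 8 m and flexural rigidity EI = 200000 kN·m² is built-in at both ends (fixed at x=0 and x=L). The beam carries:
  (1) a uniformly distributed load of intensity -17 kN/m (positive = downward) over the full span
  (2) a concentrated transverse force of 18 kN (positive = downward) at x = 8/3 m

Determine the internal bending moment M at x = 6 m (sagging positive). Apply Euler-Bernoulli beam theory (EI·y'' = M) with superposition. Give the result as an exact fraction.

M(6) = -38/3 kN·m

Load 1 — uniform load w=-17 kN/m over full span:
  M_1 = wLx/2 - wL²/12 - wx²/2 = (-17)·8·6/2 - (-17)·8²/12 - (-17)·6²/2 = -34/3 kN·m
Load 2 — point force P=18 kN at a=8/3 m (b=L-a=16/3):
  M_2 = Pa²(a+3b)(L-x)/L³ - Pa²b/L²  [x>a] = 18·(8/3)²·((8/3)+3·(16/3))·(8-6)/8³ - 18·(8/3)²·(16/3)/8² = -4/3 kN·m
Superposition: M = Σ M_i = -38/3 kN·m ≈ -12.666667 kN·m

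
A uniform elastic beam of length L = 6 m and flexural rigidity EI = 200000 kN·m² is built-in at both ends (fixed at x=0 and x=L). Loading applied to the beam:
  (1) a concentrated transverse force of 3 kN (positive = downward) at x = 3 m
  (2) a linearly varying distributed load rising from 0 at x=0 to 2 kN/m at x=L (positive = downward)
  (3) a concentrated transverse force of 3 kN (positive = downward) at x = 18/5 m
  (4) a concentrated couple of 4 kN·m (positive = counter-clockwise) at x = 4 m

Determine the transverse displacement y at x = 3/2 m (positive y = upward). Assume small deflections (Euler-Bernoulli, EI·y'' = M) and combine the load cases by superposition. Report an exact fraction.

Load 1 — point force P=3 kN at a=3 m (b=L-a=3):
  y_1 = -Pb²x²(3aL-(3a+b)x)/(6L³EI)  [x≤a] = -3·3²·(3/2)²·(3·3·6-(3·3+3)·(3/2))/(6·6³·200000) = -27/3200000 m
Load 2 — triangular load w₀=2 kN/m (0→w₀ over full span):
  y_2 = -w₀x²(L-x)²(x+2L)/(120LEI) = -2·(3/2)²·(6-(3/2))²·((3/2)+2·6)/(120·6·200000) = -2187/256000000 m
Load 3 — point force P=3 kN at a=18/5 m (b=L-a=12/5):
  y_3 = -Pb²x²(3aL-(3a+b)x)/(6L³EI)  [x≤a] = -3·(12/5)²·(3/2)²·(3·(18/5)·6-(3·(18/5)+(12/5))·(3/2))/(6·6³·200000) = -27/4000000 m
Load 4 — applied couple M₀=4 kN·m at a=4 m (b=L-a=2):
  y_4 = (R_Ax³/6 - M_Ax²/2)/EI  [x≤a] with R_A=8/9, M_A=4/3 = ((8/9)·(3/2)³/6 - (4/3)·(3/2)²/2)/200000 = -1/200000 m
Superposition: y = Σ y_i = -1471/51200000 m ≈ -0.000029 m

y(3/2) = -1471/51200000 m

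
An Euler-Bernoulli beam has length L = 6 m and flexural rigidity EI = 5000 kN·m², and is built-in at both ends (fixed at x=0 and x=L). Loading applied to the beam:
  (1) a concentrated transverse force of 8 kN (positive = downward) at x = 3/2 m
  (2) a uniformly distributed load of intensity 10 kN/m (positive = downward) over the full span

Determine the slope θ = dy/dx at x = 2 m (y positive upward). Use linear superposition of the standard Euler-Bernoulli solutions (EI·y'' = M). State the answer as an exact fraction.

Load 1 — point force P=8 kN at a=3/2 m (b=L-a=9/2):
  θ_1 = Pa²(L-x)(2bL-(3b+a)(L-x))/(2L³EI)  [x>a] = 8·(3/2)²·(6-2)·(2·(9/2)·6-(3·(9/2)+(3/2))·(6-2))/(2·6³·5000) = -1/5000 rad
Load 2 — uniform load w=10 kN/m over full span:
  θ_2 = -wx(L-x)(L-2x)/(12EI) = -10·2·(6-2)·(6-2·2)/(12·5000) = -1/375 rad
Superposition: θ = Σ θ_i = -43/15000 rad ≈ -0.002867 rad

θ(2) = -43/15000 rad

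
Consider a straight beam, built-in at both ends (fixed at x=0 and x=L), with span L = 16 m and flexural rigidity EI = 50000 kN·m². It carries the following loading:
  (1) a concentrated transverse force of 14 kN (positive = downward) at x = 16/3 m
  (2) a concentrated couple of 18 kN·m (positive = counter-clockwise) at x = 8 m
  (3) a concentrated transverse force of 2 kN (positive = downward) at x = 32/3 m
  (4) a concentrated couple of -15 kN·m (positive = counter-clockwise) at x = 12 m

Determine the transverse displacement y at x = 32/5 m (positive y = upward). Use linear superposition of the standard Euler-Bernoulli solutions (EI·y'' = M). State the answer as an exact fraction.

y(32/5) = -28322/6328125 m

Load 1 — point force P=14 kN at a=16/3 m (b=L-a=32/3):
  y_1 = -Pa²(L-x)²(3bL-(3b+a)(L-x))/(6L³EI)  [x>a] = -14·(16/3)²·(16-(32/5))²·(3·(32/3)·16-(3·(32/3)+(16/3))·(16-(32/5)))/(6·16³·50000) = -1792/390625 m
Load 2 — applied couple M₀=18 kN·m at a=8 m (b=L-a=8):
  y_2 = (R_Ax³/6 - M_Ax²/2)/EI  [x≤a] with R_A=27/16, M_A=9/2 = ((27/16)·(32/5)³/6 - (9/2)·(32/5)²/2)/50000 = -144/390625 m
Load 3 — point force P=2 kN at a=32/3 m (b=L-a=16/3):
  y_3 = -Pb²x²(3aL-(3a+b)x)/(6L³EI)  [x≤a] = -2·(16/3)²·(32/5)²·(3·(32/3)·16-(3·(32/3)+(16/3))·(32/5))/(6·16³·50000) = -16384/31640625 m
Load 4 — applied couple M₀=-15 kN·m at a=12 m (b=L-a=4):
  y_4 = (R_Ax³/6 - M_Ax²/2)/EI  [x≤a] with R_A=-135/128, M_A=-75/16 = ((-135/128)·(32/5)³/6 - (-75/16)·(32/5)²/2)/50000 = 78/78125 m
Superposition: y = Σ y_i = -28322/6328125 m ≈ -0.004476 m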